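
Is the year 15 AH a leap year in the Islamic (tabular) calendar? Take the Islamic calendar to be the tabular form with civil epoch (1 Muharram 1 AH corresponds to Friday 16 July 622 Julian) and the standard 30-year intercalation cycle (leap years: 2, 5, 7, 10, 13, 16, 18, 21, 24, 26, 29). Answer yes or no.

Year 15 AH is year 15 of its 30-year cycle; leap positions are 2, 5, 7, 10, 13, 16, 18, 21, 24, 26, 29, so it is a common year (354 days).

no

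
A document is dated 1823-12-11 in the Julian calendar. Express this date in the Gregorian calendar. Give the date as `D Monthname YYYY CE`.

23 December 1823 CE

The Julian–Gregorian offset here is 12 days (Julian trailing).
11 December 1823 Julian + 12 days → 23 December 1823 Gregorian.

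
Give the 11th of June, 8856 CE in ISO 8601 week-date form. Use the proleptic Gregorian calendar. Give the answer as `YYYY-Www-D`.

The weekday is Sunday (ISO weekday 7).
That Sunday belongs to ISO week 23 of ISO year 8856.

8856-W23-7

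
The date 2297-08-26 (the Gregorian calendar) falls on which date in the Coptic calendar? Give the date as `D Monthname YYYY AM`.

Both dates share Julian Day Number 2560260; in the Coptic calendar that is 18 Mesori 2013 AM.

18 Mesori 2013 AM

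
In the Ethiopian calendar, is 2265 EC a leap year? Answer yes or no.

no

2265 mod 4 = 1; in the Ethiopian calendar a year is leap when year mod 4 = 3, so it is a common year.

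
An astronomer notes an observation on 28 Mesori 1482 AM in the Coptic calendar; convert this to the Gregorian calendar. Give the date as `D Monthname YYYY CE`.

1 September 1766 CE

Both dates share Julian Day Number 2366322; in the Gregorian calendar that is 1 September 1766 CE.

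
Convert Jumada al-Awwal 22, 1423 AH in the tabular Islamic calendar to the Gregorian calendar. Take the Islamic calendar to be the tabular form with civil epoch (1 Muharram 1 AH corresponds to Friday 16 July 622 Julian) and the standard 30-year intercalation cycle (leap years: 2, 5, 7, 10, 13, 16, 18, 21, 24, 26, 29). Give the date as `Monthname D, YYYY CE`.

Both dates share Julian Day Number 2452488; in the Gregorian calendar that is 1 August 2002 CE.

August 1, 2002 CE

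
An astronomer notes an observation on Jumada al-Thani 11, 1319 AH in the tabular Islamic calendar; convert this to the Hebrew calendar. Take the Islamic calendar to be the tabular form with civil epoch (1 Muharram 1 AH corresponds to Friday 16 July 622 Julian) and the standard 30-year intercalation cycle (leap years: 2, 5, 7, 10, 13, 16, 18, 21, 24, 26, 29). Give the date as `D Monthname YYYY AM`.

12 Tishrei 5662 AM

Julian Day Number of the source date = 2415653.
Converting JDN 2415653 to the Hebrew calendar gives 12 Tishrei 5662 AM.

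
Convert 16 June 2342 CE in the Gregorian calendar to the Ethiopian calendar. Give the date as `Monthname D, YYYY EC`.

Both dates share Julian Day Number 2576624; in the Ethiopian calendar that is 6 Sene 2334 EC.

Sene 6, 2334 EC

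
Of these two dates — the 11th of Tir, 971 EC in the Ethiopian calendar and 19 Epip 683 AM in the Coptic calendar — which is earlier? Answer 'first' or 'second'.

Converting both to JDN: 2078643 vs 2074448; the smaller is the second.

second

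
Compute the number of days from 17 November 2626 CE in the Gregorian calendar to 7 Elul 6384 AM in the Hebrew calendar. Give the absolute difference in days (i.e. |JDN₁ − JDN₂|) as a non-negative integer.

First date → JDN 2680507; second date → JDN 2679711.
The interval is |2680507 − 2679711| = 796 days.

796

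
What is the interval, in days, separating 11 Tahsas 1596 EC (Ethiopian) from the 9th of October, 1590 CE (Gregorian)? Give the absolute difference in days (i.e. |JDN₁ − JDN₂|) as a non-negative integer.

JDN of the first date = 2306895.
JDN of the second date = 2302077.
|2302077 − 2306895| = 4818.

4818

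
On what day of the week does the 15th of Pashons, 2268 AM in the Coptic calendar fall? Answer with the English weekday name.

Equivalently 27 May 2552 Gregorian, JDN 2653306.
Since JDN mod 7 = 5 (0 = Monday), the day is Saturday.

Saturday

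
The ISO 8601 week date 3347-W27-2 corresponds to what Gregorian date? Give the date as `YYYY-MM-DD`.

3347-07-04

ISO week 1 of 3347 is the week containing the first Thursday of 3347.
Week 27, day 2 (Tuesday) lands on 3347-07-04.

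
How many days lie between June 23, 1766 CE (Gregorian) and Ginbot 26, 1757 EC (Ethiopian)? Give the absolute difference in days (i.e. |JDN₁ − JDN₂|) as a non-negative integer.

387

JDN of the first date = 2366252.
JDN of the second date = 2365865.
|2365865 − 2366252| = 387.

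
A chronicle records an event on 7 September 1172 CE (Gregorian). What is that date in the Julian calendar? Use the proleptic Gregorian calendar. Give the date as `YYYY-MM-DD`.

The Julian–Gregorian offset here is 7 days (Julian trailing).
7 September 1172 Gregorian − 7 days → 31 August 1172 Julian.

1172-08-31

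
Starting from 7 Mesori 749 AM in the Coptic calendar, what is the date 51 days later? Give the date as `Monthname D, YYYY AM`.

The starting date is JDN 2098573; 2098573 + 51 = 2098624.
JDN 2098624 corresponds to Thout 23, 750 AM.

Thout 23, 750 AM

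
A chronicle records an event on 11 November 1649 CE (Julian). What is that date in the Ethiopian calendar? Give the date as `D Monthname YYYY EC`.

The source date corresponds to 21 November 1649 in the Gregorian calendar (JDN 2323670).
That day falls on 15 Hidar 1642 EC in the Ethiopian calendar.

15 Hidar 1642 EC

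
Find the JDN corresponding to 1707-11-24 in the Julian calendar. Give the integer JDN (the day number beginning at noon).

2344867

Equivalently 5 December 1707 (Gregorian).
JDN 2299161 is 15 October 1582 CE (Gregorian); the target day is +45706 days from there, so JDN = 2344867.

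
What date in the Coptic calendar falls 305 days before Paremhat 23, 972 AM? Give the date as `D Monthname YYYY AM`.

24 Pashons 971 AM

JDN of Paremhat 23, 972 AM = 2179890.
2179890 − 305 = 2179585.
JDN 2179585 in the Coptic calendar is 24 Pashons 971 AM.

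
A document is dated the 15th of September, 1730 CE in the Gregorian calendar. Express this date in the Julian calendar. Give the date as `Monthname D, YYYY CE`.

September 4, 1730 CE

The Julian–Gregorian offset here is 11 days (Julian trailing).
15 September 1730 Gregorian − 11 days → 4 September 1730 Julian.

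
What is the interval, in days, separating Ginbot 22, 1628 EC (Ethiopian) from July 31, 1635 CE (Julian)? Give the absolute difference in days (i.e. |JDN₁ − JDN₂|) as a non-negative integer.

First date → JDN 2318744; second date → JDN 2318453.
The interval is |2318744 − 2318453| = 291 days.

291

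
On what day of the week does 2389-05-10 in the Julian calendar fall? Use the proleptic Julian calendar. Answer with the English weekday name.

In the Gregorian calendar this is 26 May 2389 (JDN 2593770).
2593770 ≡ 4 (mod 7); counting from Monday = 0 gives Friday.

Friday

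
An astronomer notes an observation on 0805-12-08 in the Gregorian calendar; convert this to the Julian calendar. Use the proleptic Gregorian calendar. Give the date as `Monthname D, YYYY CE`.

December 4, 805 CE

The Julian–Gregorian offset here is 4 days (Julian trailing).
8 December 805 Gregorian − 4 days → 4 December 805 Julian.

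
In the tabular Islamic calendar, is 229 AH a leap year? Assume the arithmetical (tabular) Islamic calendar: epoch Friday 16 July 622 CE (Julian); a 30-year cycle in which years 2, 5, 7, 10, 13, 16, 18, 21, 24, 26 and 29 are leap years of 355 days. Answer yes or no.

Year 229 AH is year 19 of its 30-year cycle; leap positions are 2, 5, 7, 10, 13, 16, 18, 21, 24, 26, 29, so it is a common year (354 days).

no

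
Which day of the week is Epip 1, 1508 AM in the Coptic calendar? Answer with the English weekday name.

In the Gregorian calendar this is 6 July 1792 (JDN 2375762).
2375762 ≡ 4 (mod 7); counting from Monday = 0 gives Friday.

Friday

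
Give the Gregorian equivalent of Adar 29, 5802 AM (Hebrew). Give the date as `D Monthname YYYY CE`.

Both dates share Julian Day Number 2466965; in the Gregorian calendar that is 21 March 2042 CE.

21 March 2042 CE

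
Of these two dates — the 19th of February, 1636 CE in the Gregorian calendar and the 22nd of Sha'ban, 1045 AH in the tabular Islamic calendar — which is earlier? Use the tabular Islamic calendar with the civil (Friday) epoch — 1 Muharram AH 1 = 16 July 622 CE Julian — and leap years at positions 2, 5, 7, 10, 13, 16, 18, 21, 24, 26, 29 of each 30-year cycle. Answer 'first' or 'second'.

second

First date → JDN 2318646; second date → JDN 2318627.
JDN 2318627 < JDN 2318646, so the second date is earlier.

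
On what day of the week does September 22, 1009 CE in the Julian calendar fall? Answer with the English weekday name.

This is JDN 2089860 (28 September 1009 Gregorian).
Since JDN mod 7 = 3 (0 = Monday), the day is Thursday.

Thursday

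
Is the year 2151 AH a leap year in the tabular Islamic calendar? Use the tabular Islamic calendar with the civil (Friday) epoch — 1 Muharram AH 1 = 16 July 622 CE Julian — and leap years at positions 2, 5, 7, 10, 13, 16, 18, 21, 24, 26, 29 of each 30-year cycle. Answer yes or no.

yes

Year 2151 AH is year 21 of its 30-year cycle; leap positions are 2, 5, 7, 10, 13, 16, 18, 21, 24, 26, 29, so it is a leap year (355 days).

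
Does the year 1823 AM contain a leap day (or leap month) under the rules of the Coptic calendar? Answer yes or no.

1823 mod 4 = 3; in the Coptic calendar a year is leap when year mod 4 = 3, so it is a leap year.

yes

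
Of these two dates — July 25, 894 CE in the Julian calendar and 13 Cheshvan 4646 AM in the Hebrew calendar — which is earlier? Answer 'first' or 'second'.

Converting both to JDN: 2047797 vs 2044602; the smaller is the second.

second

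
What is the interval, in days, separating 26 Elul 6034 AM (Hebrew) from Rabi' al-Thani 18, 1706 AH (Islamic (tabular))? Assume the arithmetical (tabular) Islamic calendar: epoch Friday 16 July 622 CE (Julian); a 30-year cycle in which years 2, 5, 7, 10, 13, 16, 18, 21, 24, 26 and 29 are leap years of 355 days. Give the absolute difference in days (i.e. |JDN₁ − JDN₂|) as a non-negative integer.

848

JDN of the first date = 2551893.
JDN of the second date = 2552741.
|2552741 − 2551893| = 848.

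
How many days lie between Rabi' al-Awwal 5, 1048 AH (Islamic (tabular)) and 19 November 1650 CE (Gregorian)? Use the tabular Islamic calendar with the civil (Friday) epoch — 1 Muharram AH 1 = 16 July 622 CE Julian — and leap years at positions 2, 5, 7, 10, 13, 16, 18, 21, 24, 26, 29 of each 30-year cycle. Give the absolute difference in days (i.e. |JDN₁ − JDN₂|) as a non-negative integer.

4508

First date → JDN 2319525; second date → JDN 2324033.
The interval is |2319525 − 2324033| = 4508 days.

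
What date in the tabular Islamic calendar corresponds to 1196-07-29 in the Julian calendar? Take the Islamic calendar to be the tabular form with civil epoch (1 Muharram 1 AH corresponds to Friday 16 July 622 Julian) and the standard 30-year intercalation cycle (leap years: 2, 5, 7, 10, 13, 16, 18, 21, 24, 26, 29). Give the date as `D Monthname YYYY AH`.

Both dates share Julian Day Number 2158107; in the tabular Islamic calendar that is 1 Ramadan 592 AH.

1 Ramadan 592 AH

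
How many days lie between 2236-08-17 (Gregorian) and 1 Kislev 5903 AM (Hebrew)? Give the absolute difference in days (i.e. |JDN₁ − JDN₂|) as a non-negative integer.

JDN of the first date = 2537971.
JDN of the second date = 2503732.
|2503732 − 2537971| = 34239.

34239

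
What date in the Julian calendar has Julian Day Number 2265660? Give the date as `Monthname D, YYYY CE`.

January 15, 1491 CE

JDN 2265660 is 24 January 1491 in the proleptic Gregorian calendar.
In the Julian calendar that day is January 15, 1491 CE.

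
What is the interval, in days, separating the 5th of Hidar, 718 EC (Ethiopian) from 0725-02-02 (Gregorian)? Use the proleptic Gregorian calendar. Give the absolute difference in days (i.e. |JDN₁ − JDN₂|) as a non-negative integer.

JDN of the first date = 1986169.
JDN of the second date = 1985893.
|1985893 − 1986169| = 276.

276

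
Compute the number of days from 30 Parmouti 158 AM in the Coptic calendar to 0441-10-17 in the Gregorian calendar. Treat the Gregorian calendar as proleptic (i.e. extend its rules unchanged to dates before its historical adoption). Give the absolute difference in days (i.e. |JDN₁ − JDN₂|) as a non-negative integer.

191

JDN of the first date = 1882613.
JDN of the second date = 1882422.
|1882422 − 1882613| = 191.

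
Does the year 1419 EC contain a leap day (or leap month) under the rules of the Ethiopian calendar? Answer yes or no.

1419 mod 4 = 3; in the Ethiopian calendar a year is leap when year mod 4 = 3, so it is a leap year.

yes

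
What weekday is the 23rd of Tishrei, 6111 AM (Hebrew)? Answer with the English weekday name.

Wednesday

Equivalently 25 October 2350 Gregorian, JDN 2579677.
JDN 2579677 mod 7 = 2, and JDN 0 was a Monday, so this is a Wednesday.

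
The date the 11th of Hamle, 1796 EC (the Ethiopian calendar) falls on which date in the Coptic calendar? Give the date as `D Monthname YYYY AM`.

11 Epip 1520 AM

The source date corresponds to 17 July 1804 in the Gregorian calendar (JDN 2380155).
That day falls on 11 Epip 1520 AM in the Coptic calendar.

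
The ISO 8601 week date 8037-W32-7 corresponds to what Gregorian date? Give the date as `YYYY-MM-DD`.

ISO week 1 of 8037 is the week containing the first Thursday of 8037.
Week 32, day 7 (Sunday) lands on 8037-08-09.

8037-08-09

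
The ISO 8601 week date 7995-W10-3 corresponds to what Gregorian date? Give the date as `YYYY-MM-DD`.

7995-03-08

ISO week 1 of 7995 is the week containing the first Thursday of 7995.
Week 10, day 3 (Wednesday) lands on 7995-03-08.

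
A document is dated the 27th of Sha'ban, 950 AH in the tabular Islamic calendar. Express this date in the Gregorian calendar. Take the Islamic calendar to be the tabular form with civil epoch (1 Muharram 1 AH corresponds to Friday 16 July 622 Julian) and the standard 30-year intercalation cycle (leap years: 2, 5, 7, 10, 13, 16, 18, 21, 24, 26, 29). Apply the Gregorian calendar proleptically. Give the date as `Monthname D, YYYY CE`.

December 5, 1543 CE

Julian Day Number of the source date = 2284967.
Converting JDN 2284967 to the Gregorian calendar gives 5 December 1543 CE.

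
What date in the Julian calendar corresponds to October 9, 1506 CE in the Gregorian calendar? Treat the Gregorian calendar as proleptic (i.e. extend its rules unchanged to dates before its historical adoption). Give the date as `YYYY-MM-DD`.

For dates in this range the Gregorian date is 10 days ahead of the Julian.
9 October 1506 Gregorian − 10 days → 29 September 1506 Julian.

1506-09-29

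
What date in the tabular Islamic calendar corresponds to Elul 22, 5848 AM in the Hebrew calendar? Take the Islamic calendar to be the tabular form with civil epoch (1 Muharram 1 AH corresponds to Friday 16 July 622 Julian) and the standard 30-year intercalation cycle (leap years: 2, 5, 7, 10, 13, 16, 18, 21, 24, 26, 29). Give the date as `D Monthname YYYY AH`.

21 Safar 1512 AH

Both dates share Julian Day Number 2483938; in the tabular Islamic calendar that is 21 Safar 1512 AH.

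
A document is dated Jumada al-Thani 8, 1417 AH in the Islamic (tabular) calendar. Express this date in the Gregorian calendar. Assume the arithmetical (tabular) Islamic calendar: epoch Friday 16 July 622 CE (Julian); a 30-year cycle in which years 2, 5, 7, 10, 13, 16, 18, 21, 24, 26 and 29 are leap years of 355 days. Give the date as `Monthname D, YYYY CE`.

October 21, 1996 CE

Both dates share Julian Day Number 2450378; in the Gregorian calendar that is 21 October 1996 CE.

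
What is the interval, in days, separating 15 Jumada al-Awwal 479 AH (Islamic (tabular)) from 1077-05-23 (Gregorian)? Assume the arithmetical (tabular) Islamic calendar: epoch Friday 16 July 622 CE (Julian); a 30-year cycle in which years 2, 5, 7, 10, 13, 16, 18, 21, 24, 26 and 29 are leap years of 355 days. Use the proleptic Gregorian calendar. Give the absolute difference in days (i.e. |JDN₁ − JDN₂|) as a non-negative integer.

3390

First date → JDN 2117959; second date → JDN 2114569.
The interval is |2117959 − 2114569| = 3390 days.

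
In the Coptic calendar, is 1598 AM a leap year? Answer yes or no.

no

1598 mod 4 = 2; in the Coptic calendar a year is leap when year mod 4 = 3, so it is a common year.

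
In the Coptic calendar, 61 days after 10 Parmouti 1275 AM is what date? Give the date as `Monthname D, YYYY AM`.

Paoni 11, 1275 AM

Counting 61 days forward from JDN 2290577 reaches JDN 2290638, which is Paoni 11, 1275 AM.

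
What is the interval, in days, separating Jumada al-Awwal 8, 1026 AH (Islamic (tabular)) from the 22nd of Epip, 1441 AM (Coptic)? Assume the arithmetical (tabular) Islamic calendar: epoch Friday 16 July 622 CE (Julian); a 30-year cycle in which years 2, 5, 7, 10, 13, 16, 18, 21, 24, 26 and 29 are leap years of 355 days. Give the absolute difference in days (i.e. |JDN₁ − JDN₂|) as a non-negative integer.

First date → JDN 2311791; second date → JDN 2351311.
The interval is |2311791 − 2351311| = 39520 days.

39520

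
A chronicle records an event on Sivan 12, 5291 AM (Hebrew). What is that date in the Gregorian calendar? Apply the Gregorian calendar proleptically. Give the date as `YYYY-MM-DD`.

Both dates share Julian Day Number 2280403; in the Gregorian calendar that is 7 June 1531 CE.

1531-06-07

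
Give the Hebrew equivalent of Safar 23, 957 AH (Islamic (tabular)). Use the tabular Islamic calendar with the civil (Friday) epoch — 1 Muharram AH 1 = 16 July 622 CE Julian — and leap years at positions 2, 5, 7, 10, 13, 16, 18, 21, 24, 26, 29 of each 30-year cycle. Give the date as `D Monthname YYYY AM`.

Both dates share Julian Day Number 2287267; in the Hebrew calendar that is 25 Adar 5310 AM.

25 Adar 5310 AM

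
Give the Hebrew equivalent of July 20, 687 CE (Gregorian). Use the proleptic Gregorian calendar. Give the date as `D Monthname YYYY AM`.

1 Av 4447 AM

Both dates share Julian Day Number 1972182; in the Hebrew calendar that is 1 Av 4447 AM.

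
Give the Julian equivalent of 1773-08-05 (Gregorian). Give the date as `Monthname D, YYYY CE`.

July 25, 1773 CE

For dates in this range the Gregorian date is 11 days ahead of the Julian.
5 August 1773 Gregorian − 11 days → 25 July 1773 Julian.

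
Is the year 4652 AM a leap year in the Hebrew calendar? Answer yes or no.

no

Hebrew year 4652 is year 16 of its 19-year Metonic cycle; leap years are at positions 3, 6, 8, 11, 14, 17, 19, so it is a common year (12 months).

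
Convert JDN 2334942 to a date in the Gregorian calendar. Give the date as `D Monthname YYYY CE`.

1 October 1680 CE

JDN 2451545 is 1 Jan 2000; 2334942 is −116603 days from there.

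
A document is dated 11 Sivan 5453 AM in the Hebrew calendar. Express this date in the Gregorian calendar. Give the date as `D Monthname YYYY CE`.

Julian Day Number of the source date = 2339582.
Converting JDN 2339582 to the Gregorian calendar gives 15 June 1693 CE.

15 June 1693 CE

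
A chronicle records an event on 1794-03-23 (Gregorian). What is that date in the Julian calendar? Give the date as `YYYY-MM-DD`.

The Julian–Gregorian offset here is 11 days (Julian trailing).
23 March 1794 Gregorian − 11 days → 12 March 1794 Julian.

1794-03-12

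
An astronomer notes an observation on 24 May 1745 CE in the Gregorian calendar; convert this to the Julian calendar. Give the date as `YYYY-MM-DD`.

1745-05-13

At this point the Julian calendar is 11 days behind the Gregorian.
24 May 1745 Gregorian − 11 days → 13 May 1745 Julian.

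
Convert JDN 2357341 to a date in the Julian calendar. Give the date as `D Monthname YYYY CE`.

The Gregorian equivalent of JDN 2357341 is 29 January 1742.
In the Julian calendar that day is 18 January 1742 CE.

18 January 1742 CE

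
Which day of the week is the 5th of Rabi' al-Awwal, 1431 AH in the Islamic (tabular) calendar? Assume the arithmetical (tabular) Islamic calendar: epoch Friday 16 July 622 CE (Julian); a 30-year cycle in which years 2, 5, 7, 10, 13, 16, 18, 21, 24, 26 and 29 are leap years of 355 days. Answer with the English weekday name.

Friday

This is JDN 2455247 (19 February 2010 Gregorian).
JDN 2455247 mod 7 = 4, and JDN 0 was a Monday, so this is a Friday.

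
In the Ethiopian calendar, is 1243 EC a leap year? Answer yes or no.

1243 mod 4 = 3; in the Ethiopian calendar a year is leap when year mod 4 = 3, so it is a leap year.

yes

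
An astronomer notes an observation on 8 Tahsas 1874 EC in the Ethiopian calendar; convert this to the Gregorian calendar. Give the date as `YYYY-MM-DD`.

1881-12-16

Julian Day Number of the source date = 2408431.
Converting JDN 2408431 to the Gregorian calendar gives 16 December 1881 CE.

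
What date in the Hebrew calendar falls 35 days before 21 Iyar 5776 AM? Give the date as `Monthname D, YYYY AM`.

Counting 35 days back from JDN 2457538 reaches JDN 2457503, which is Nisan 16, 5776 AM.

Nisan 16, 5776 AM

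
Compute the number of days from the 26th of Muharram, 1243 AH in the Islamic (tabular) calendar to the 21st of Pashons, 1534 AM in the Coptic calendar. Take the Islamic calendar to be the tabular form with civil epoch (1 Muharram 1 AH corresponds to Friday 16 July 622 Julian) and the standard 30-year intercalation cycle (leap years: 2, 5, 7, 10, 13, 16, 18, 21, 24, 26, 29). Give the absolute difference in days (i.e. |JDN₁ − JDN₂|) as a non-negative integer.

3370

First date → JDN 2388588; second date → JDN 2385218.
The interval is |2388588 − 2385218| = 3370 days.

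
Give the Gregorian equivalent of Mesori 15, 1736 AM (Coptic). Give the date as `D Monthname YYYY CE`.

21 August 2020 CE

Both dates share Julian Day Number 2459083; in the Gregorian calendar that is 21 August 2020 CE.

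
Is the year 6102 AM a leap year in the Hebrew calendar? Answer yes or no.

Hebrew year 6102 is year 3 of its 19-year Metonic cycle; leap years are at positions 3, 6, 8, 11, 14, 17, 19, so it is a leap year (13 months).

yes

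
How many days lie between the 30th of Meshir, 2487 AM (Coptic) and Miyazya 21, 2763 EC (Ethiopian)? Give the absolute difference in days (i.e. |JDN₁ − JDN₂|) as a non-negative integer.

51

JDN of the first date = 2733220.
JDN of the second date = 2733271.
|2733271 − 2733220| = 51.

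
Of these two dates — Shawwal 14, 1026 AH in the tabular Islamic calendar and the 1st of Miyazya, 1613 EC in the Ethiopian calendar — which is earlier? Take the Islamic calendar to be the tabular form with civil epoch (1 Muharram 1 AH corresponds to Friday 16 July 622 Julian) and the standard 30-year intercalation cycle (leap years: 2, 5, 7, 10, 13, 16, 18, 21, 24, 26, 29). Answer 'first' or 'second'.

first

First date → JDN 2311945; second date → JDN 2313214.
JDN 2311945 < JDN 2313214, so the first date is earlier.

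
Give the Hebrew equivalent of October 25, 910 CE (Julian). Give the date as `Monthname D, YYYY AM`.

Julian Day Number of the source date = 2053733.
Converting JDN 2053733 to the Hebrew calendar gives 18 Cheshvan 4671 AM.

Cheshvan 18, 4671 AM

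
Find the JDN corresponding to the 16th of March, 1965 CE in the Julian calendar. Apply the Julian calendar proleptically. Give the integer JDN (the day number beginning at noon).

Equivalently 29 March 1965 (Gregorian).
JDN 2400001 is 17 November 1858 CE (Gregorian), MJD 0; the target day is +38848 days from there, so JDN = 2438849.

2438849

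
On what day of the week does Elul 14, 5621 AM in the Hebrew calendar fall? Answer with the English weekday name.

Tuesday

In the Gregorian calendar this is 20 August 1861 (JDN 2401008).
2401008 ≡ 1 (mod 7); counting from Monday = 0 gives Tuesday.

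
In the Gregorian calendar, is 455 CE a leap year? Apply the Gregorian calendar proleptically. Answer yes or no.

455 is not divisible by 4, so it is a common year.

no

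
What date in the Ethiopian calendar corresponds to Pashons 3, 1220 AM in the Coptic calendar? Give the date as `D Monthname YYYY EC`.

3 Ginbot 1496 EC

Both dates share Julian Day Number 2270512; in the Ethiopian calendar that is 3 Ginbot 1496 EC.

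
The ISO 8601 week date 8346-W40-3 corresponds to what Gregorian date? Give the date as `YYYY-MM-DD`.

8346-10-02

ISO week 1 of 8346 is the week containing the first Thursday of 8346.
Week 40, day 3 (Wednesday) lands on 8346-10-02.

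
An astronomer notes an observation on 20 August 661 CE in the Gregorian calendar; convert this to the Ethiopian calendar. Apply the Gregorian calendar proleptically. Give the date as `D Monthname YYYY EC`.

Julian Day Number of the source date = 1962717.
Converting JDN 1962717 to the Ethiopian calendar gives 24 Nehase 653 EC.

24 Nehase 653 EC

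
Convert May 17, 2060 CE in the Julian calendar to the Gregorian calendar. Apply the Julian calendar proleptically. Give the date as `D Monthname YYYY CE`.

30 May 2060 CE

The Julian–Gregorian offset here is 13 days (Julian trailing).
17 May 2060 Julian + 13 days → 30 May 2060 Gregorian.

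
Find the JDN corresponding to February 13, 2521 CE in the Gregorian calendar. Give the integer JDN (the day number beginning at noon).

2641880

JDN 2451545 is 1 January 2000 CE (Gregorian); the target day is +190335 days from there, so JDN = 2641880.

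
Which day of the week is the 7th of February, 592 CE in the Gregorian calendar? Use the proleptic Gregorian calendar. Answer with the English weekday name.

Since JDN mod 7 = 1 (0 = Monday), the day is Tuesday.

Tuesday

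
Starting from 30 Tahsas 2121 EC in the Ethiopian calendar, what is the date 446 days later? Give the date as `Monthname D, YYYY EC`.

Megabit 21, 2122 EC

The starting date is JDN 2498670; 2498670 + 446 = 2499116.
JDN 2499116 corresponds to Megabit 21, 2122 EC.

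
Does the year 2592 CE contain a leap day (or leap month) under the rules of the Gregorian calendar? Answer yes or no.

2592 is divisible by 4 and not by 100, so it is a leap year.

yes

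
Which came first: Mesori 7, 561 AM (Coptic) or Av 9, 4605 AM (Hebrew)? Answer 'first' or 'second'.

The two dates have Julian Day Numbers 2029906 and 2029891 respectively.
Since 2029891 < 2029906, the second date comes first.

second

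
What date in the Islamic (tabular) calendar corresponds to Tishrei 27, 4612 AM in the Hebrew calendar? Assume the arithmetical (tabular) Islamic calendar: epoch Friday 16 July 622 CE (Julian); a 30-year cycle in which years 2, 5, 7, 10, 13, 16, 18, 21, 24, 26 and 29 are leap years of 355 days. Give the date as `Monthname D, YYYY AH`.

The source date corresponds to 30 September 851 in the proleptic Gregorian calendar (JDN 2032154).
That day falls on 25 Rabi' al-Awwal 237 AH in the tabular Islamic calendar.

Rabi' al-Awwal 25, 237 AH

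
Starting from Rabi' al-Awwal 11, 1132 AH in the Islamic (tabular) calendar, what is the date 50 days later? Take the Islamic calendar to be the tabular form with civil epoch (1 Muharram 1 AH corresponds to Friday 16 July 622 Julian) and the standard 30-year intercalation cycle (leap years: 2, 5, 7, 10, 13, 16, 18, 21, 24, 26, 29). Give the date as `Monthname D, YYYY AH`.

The starting date is JDN 2349298; 2349298 + 50 = 2349348.
JDN 2349348 corresponds to Jumada al-Awwal 2, 1132 AH.

Jumada al-Awwal 2, 1132 AH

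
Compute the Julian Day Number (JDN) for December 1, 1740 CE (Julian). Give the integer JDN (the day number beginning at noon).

2356928

Equivalently 12 December 1740 (Gregorian).
JDN 2299161 is 15 October 1582 CE (Gregorian); the target day is +57767 days from there, so JDN = 2356928.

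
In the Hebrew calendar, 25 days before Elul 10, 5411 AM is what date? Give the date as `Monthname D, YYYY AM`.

Av 15, 5411 AM

The starting date is JDN 2324314; 2324314 − 25 = 2324289.
JDN 2324289 corresponds to Av 15, 5411 AM.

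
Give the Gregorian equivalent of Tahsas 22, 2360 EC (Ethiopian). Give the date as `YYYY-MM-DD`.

2368-01-04

Julian Day Number of the source date = 2585957.
Converting JDN 2585957 to the Gregorian calendar gives 4 January 2368 CE.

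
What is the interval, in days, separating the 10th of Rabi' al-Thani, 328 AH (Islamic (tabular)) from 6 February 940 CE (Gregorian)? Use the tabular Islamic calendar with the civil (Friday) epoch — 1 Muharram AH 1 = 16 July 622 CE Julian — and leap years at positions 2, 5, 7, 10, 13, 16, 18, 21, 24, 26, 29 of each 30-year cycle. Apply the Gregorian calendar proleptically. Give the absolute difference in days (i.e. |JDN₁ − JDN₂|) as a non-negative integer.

8

First date → JDN 2064416; second date → JDN 2064424.
The interval is |2064416 − 2064424| = 8 days.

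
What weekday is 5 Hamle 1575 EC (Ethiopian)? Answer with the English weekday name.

Equivalently 9 July 1583 Gregorian, JDN 2299428.
JDN 2299428 mod 7 = 5, and JDN 0 was a Monday, so this is a Saturday.

Saturday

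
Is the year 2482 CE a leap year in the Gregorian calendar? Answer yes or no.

2482 is not divisible by 4, so it is a common year.

no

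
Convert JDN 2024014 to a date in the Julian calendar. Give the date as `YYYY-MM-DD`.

JDN 2024014 is 17 June 829 in the proleptic Gregorian calendar.
In the Julian calendar that day is 0829-06-13.

0829-06-13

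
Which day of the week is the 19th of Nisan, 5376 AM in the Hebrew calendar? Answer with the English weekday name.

This is JDN 2311388 (6 April 1616 Gregorian).
Since JDN mod 7 = 2 (0 = Monday), the day is Wednesday.

Wednesday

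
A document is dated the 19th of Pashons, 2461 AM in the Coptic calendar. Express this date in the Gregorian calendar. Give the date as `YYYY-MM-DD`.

Julian Day Number of the source date = 2723803.
Converting JDN 2723803 to the Gregorian calendar gives 2 June 2745 CE.

2745-06-02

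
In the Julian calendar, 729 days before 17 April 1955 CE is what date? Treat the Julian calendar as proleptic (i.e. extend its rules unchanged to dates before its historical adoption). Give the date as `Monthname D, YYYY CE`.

April 18, 1953 CE

Counting 729 days back from JDN 2435228 reaches JDN 2434499, which is April 18, 1953 CE.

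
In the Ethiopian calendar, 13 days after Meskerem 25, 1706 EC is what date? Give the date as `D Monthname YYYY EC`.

The starting date is JDN 2346996; 2346996 + 13 = 2347009.
JDN 2347009 corresponds to 8 Tikimt 1706 EC.

8 Tikimt 1706 EC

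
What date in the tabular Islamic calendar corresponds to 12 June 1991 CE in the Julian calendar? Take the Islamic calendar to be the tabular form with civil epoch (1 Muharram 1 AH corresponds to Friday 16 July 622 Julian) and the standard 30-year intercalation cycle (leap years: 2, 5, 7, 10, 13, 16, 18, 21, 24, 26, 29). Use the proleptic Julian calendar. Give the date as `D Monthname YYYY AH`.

Both dates share Julian Day Number 2448433; in the tabular Islamic calendar that is 12 Dhu al-Hijjah 1411 AH.

12 Dhu al-Hijjah 1411 AH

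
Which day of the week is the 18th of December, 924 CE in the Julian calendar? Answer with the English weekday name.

Saturday

In the proleptic Gregorian calendar this is 23 December 924 (JDN 2058901).
2058901 ≡ 5 (mod 7); counting from Monday = 0 gives Saturday.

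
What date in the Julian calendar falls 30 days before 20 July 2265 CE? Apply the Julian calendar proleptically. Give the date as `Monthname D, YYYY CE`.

June 20, 2265 CE

Counting 30 days back from JDN 2548550 reaches JDN 2548520, which is June 20, 2265 CE.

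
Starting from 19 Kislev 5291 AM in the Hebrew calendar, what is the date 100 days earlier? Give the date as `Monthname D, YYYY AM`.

JDN of 19 Kislev 5291 AM = 2280233.
2280233 − 100 = 2280133.
JDN 2280133 in the Hebrew calendar is Elul 8, 5290 AM.

Elul 8, 5290 AM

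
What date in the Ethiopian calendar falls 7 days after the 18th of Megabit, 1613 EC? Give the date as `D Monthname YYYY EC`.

25 Megabit 1613 EC

The starting date is JDN 2313201; 2313201 + 7 = 2313208.
JDN 2313208 corresponds to 25 Megabit 1613 EC.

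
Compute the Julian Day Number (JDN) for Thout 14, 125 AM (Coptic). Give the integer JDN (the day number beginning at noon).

1870334

Equivalently 12 September 408 (proleptic Gregorian).
JDN 2451545 is 1 January 2000 CE (Gregorian); the target day is −581211 days from there, so JDN = 1870334.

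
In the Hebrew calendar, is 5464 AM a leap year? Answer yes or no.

yes

Hebrew year 5464 is year 11 of its 19-year Metonic cycle; leap years are at positions 3, 6, 8, 11, 14, 17, 19, so it is a leap year (13 months).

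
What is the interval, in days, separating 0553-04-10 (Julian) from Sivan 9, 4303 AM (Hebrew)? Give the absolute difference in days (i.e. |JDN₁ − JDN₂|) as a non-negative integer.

First date → JDN 1923141; second date → JDN 1919536.
The interval is |1923141 − 1919536| = 3605 days.

3605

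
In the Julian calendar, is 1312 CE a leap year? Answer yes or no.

yes

1312 mod 4 = 0, so it is a leap year in the Julian calendar.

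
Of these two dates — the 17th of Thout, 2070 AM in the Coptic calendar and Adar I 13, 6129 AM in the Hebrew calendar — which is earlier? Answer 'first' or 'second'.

first

Converting both to JDN: 2580748 vs 2586370; the smaller is the first.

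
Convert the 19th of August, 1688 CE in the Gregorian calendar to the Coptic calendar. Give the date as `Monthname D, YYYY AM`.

Mesori 16, 1404 AM

Both dates share Julian Day Number 2337821; in the Coptic calendar that is 16 Mesori 1404 AM.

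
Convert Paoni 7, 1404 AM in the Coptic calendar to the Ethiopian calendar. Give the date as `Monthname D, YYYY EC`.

The source date corresponds to 11 June 1688 in the Gregorian calendar (JDN 2337752).
That day falls on 7 Sene 1680 EC in the Ethiopian calendar.

Sene 7, 1680 EC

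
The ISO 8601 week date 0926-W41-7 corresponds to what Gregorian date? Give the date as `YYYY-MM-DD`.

ISO week 1 of 926 is the week containing the first Thursday of 926.
Week 41, day 7 (Sunday) lands on 0926-10-13.

0926-10-13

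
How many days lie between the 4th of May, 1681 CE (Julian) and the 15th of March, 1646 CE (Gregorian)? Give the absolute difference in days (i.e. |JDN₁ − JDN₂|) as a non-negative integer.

First date → JDN 2335167; second date → JDN 2322323.
The interval is |2335167 − 2322323| = 12844 days.

12844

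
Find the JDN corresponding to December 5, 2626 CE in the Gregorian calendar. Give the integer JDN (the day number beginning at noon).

JDN 2400001 is 17 November 1858 CE (Gregorian), MJD 0; the target day is +280524 days from there, so JDN = 2680525.

2680525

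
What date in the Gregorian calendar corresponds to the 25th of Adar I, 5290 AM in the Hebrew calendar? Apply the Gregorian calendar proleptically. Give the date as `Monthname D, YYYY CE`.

March 4, 1530 CE

Both dates share Julian Day Number 2279943; in the Gregorian calendar that is 4 March 1530 CE.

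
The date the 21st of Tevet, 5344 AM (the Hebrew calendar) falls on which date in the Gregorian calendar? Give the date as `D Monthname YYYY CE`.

5 January 1584 CE

Both dates share Julian Day Number 2299608; in the Gregorian calendar that is 5 January 1584 CE.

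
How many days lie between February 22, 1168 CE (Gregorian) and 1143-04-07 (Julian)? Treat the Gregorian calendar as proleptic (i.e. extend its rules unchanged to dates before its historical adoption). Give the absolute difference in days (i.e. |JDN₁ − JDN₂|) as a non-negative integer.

9080

First date → JDN 2147715; second date → JDN 2138635.
The interval is |2147715 − 2138635| = 9080 days.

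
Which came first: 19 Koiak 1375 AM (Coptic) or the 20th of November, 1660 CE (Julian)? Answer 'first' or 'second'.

The two dates have Julian Day Numbers 2326991 and 2327697 respectively.
Since 2326991 < 2327697, the first date comes first.

first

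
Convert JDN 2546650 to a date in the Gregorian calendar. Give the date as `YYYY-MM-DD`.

2260-05-22

Counting from JDN 2299161 = 15 Oct 1582 gives an offset of 247489 days.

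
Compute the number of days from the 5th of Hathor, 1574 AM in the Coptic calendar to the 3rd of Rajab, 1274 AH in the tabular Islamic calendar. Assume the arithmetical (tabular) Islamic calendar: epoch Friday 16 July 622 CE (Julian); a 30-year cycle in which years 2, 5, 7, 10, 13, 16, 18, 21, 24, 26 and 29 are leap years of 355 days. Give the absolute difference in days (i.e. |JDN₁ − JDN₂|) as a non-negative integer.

First date → JDN 2399632; second date → JDN 2399728.
The interval is |2399632 − 2399728| = 96 days.

96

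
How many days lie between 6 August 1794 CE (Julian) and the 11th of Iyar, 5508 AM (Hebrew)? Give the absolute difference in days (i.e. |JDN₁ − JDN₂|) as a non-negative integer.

16901

First date → JDN 2376534; second date → JDN 2359633.
The interval is |2376534 − 2359633| = 16901 days.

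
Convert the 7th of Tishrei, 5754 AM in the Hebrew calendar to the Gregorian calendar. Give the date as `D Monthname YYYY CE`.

Both dates share Julian Day Number 2449253; in the Gregorian calendar that is 22 September 1993 CE.

22 September 1993 CE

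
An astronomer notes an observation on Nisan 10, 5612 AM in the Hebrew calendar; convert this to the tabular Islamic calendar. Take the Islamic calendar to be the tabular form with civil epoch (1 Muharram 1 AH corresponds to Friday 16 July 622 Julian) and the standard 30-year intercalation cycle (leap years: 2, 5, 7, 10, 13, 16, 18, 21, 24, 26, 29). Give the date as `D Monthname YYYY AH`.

8 Jumada al-Thani 1268 AH

Julian Day Number of the source date = 2397578.
Converting JDN 2397578 to the tabular Islamic calendar gives 8 Jumada al-Thani 1268 AH.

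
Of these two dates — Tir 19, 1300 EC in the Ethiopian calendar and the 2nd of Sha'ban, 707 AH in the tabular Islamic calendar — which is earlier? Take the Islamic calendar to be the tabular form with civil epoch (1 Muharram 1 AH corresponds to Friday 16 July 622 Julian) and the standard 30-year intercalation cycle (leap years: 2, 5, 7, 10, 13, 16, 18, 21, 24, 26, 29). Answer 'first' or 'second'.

Converting both to JDN: 2198819 vs 2198831; the smaller is the first.

first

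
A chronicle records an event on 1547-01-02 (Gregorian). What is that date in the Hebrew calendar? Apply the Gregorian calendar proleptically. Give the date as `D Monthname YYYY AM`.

1 Shevat 5307 AM

Julian Day Number of the source date = 2286091.
Converting JDN 2286091 to the Hebrew calendar gives 1 Shevat 5307 AM.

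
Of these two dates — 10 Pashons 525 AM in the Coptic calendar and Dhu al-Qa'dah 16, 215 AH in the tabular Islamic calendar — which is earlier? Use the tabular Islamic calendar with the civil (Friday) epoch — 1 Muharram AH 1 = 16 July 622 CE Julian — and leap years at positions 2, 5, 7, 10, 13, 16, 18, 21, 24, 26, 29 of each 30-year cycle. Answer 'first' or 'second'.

first

Converting both to JDN: 2016670 vs 2024584; the smaller is the first.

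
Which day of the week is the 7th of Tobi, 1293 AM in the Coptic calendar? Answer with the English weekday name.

Wednesday

Equivalently 12 January 1577 Gregorian, JDN 2297059.
2297059 ≡ 2 (mod 7); counting from Monday = 0 gives Wednesday.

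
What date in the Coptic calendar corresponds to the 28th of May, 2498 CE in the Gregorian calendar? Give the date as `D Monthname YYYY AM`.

Julian Day Number of the source date = 2633584.
Converting JDN 2633584 to the Coptic calendar gives 17 Pashons 2214 AM.

17 Pashons 2214 AM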